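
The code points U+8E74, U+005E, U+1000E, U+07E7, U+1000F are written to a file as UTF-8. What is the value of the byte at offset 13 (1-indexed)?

0x80

1-indexed offset 13 is 0-indexed offset 12.
U+8E74 → 3-byte form E8 B9 B4 at offsets 0–2.
U+005E → 1-byte form 5E at offsets 3–3.
U+1000E → 4-byte form F0 90 80 8E at offsets 4–7.
U+07E7 → 2-byte form DF A7 at offsets 8–9.
U+1000F → 4-byte form F0 90 80 8F at offsets 10–13.
Offset 12 falls in char 5's range; it's byte 3 of F0 90 80 8F = 0x80.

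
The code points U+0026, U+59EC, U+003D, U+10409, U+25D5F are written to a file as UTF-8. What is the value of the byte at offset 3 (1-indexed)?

0xA7

1-indexed offset 3 is 0-indexed offset 2.
U+0026 → 1-byte form 26 at offsets 0–0.
U+59EC → 3-byte form E5 A7 AC at offsets 1–3.
Offset 2 falls in char 2's range; it's byte 2 of E5 A7 AC = 0xA7.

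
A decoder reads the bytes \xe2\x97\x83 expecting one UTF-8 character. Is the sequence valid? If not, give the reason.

valid

Leading byte 0xE2 = 11100010 → 3-byte form.
Continuation bytes 0x97=10010111, 0x83=10000011 all match 10xxxxxx.
Decoded value 0x25C3 is ≥ 0x800 (shortest form) and not a surrogate.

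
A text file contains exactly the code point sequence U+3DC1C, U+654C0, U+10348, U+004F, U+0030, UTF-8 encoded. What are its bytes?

F0 BD B0 9C F1 A5 93 80 F0 90 8D 88 4F 30

U+3DC1C: 4-byte form → F0 BD B0 9C.
U+654C0: 4-byte form → F1 A5 93 80.
U+10348: 4-byte form → F0 90 8D 88.
U+004F: 1-byte form → 4F.
U+0030: 1-byte form → 30.
Concatenated (14 bytes): F0 BD B0 9C F1 A5 93 80 F0 90 8D 88 4F 30.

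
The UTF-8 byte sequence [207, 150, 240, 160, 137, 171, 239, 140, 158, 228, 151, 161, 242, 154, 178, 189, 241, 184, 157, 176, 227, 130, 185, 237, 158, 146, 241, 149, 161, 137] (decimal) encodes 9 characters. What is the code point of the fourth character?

U+45E1

Offset 0: leading byte 0xCF = 11001111 → 2-byte char #1 = CF 96.
Offset 2: leading byte 0xF0 = 11110000 → 4-byte char #2 = F0 A0 89 AB.
Offset 6: leading byte 0xEF = 11101111 → 3-byte char #3 = EF 8C 9E.
Offset 9: leading byte 0xE4 = 11100100 → 3-byte char #4 = E4 97 A1.
Leading byte 0xE4 = 11100100 matches 1110xxxx → 3-byte sequence.
Byte 1: 0xE4 = 11100100, payload 0100 (4 bits).
Byte 2: 0x97 = 10010111 (10xxxxxx ✓), payload 010111.
Byte 3: 0xA1 = 10100001 (10xxxxxx ✓), payload 100001.
Concatenate: 0100010111100001 = 0x45E1 (16 bits → U+45E1).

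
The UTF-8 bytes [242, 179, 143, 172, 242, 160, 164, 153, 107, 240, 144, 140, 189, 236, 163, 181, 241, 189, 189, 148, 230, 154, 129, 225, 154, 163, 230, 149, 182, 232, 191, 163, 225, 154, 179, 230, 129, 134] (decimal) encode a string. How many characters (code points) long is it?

Byte at offset 0: 0xF2 = 11110010 → 4-byte char (#1). Advance 4.
Byte at offset 4: 0xF2 = 11110010 → 4-byte char (#2). Advance 4.
Byte at offset 8: 0x6B = 01101011 → 1-byte char (#3). Advance 1.
Byte at offset 9: 0xF0 = 11110000 → 4-byte char (#4). Advance 4.
Byte at offset 13: 0xEC = 11101100 → 3-byte char (#5). Advance 3.
Byte at offset 16: 0xF1 = 11110001 → 4-byte char (#6). Advance 4.
Byte at offset 20: 0xE6 = 11100110 → 3-byte char (#7). Advance 3.
Byte at offset 23: 0xE1 = 11100001 → 3-byte char (#8). Advance 3.
Byte at offset 26: 0xE6 = 11100110 → 3-byte char (#9). Advance 3.
Byte at offset 29: 0xE8 = 11101000 → 3-byte char (#10). Advance 3.
Byte at offset 32: 0xE1 = 11100001 → 3-byte char (#11). Advance 3.
Byte at offset 35: 0xE6 = 11100110 → 3-byte char (#12). Advance 3.
Reached end at offset 38 after 12 code points.

12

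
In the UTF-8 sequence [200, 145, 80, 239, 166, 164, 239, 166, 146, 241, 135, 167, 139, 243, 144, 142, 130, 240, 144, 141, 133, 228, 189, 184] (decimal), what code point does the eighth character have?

Offset 0: leading byte 0xC8 = 11001000 → 2-byte char #1 = C8 91.
Offset 2: leading byte 0x50 = 01010000 → 1-byte char #2 = 50.
Offset 3: leading byte 0xEF = 11101111 → 3-byte char #3 = EF A6 A4.
Offset 6: leading byte 0xEF = 11101111 → 3-byte char #4 = EF A6 92.
Offset 9: leading byte 0xF1 = 11110001 → 4-byte char #5 = F1 87 A7 8B.
Offset 13: leading byte 0xF3 = 11110011 → 4-byte char #6 = F3 90 8E 82.
Offset 17: leading byte 0xF0 = 11110000 → 4-byte char #7 = F0 90 8D 85.
Offset 21: leading byte 0xE4 = 11100100 → 3-byte char #8 = E4 BD B8.
Leading byte 0xE4 = 11100100 matches 1110xxxx → 3-byte sequence.
Byte 1: 0xE4 = 11100100, payload 0100 (4 bits).
Byte 2: 0xBD = 10111101 (10xxxxxx ✓), payload 111101.
Byte 3: 0xB8 = 10111000 (10xxxxxx ✓), payload 111000.
Concatenate: 0100111101111000 = 0x4F78 (16 bits → U+4F78).

U+4F78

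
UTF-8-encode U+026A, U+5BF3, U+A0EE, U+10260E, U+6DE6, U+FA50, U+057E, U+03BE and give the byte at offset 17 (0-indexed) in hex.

U+026A → 2-byte form C9 AA at offsets 0–1.
U+5BF3 → 3-byte form E5 AF B3 at offsets 2–4.
U+A0EE → 3-byte form EA 83 AE at offsets 5–7.
U+10260E → 4-byte form F4 82 98 8E at offsets 8–11.
U+6DE6 → 3-byte form E6 B7 A6 at offsets 12–14.
U+FA50 → 3-byte form EF A9 90 at offsets 15–17.
Offset 17 falls in char 6's range; it's byte 3 of EF A9 90 = 0x90.

0x90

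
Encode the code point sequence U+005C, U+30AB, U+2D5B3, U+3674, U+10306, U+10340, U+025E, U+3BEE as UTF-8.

5C E3 82 AB F0 AD 96 B3 E3 99 B4 F0 90 8C 86 F0 90 8D 80 C9 9E E3 AF AE

U+005C: 1-byte form → 5C.
U+30AB: 3-byte form → E3 82 AB.
U+2D5B3: 4-byte form → F0 AD 96 B3.
U+3674: 3-byte form → E3 99 B4.
U+10306: 4-byte form → F0 90 8C 86.
U+10340: 4-byte form → F0 90 8D 80.
U+025E: 2-byte form → C9 9E.
U+3BEE: 3-byte form → E3 AF AE.
Concatenated (24 bytes): 5C E3 82 AB F0 AD 96 B3 E3 99 B4 F0 90 8C 86 F0 90 8D 80 C9 9E E3 AF AE.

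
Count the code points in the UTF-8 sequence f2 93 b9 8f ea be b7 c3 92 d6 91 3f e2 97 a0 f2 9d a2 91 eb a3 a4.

Byte at offset 0: 0xF2 = 11110010 → 4-byte char (#1). Advance 4.
Byte at offset 4: 0xEA = 11101010 → 3-byte char (#2). Advance 3.
Byte at offset 7: 0xC3 = 11000011 → 2-byte char (#3). Advance 2.
Byte at offset 9: 0xD6 = 11010110 → 2-byte char (#4). Advance 2.
Byte at offset 11: 0x3F = 00111111 → 1-byte char (#5). Advance 1.
Byte at offset 12: 0xE2 = 11100010 → 3-byte char (#6). Advance 3.
Byte at offset 15: 0xF2 = 11110010 → 4-byte char (#7). Advance 4.
Byte at offset 19: 0xEB = 11101011 → 3-byte char (#8). Advance 3.
Reached end at offset 22 after 8 code points.

8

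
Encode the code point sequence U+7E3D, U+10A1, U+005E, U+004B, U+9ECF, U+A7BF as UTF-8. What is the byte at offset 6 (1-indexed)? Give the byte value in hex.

0xA1

1-indexed offset 6 is 0-indexed offset 5.
U+7E3D → 3-byte form E7 B8 BD at offsets 0–2.
U+10A1 → 3-byte form E1 82 A1 at offsets 3–5.
Offset 5 falls in char 2's range; it's byte 3 of E1 82 A1 = 0xA1.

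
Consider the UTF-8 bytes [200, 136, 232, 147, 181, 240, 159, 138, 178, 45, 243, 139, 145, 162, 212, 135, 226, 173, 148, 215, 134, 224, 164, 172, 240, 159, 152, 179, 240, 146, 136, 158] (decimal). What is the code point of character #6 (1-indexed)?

U+0507

Offset 0: leading byte 0xC8 = 11001000 → 2-byte char #1 = C8 88.
Offset 2: leading byte 0xE8 = 11101000 → 3-byte char #2 = E8 93 B5.
Offset 5: leading byte 0xF0 = 11110000 → 4-byte char #3 = F0 9F 8A B2.
Offset 9: leading byte 0x2D = 00101101 → 1-byte char #4 = 2D.
Offset 10: leading byte 0xF3 = 11110011 → 4-byte char #5 = F3 8B 91 A2.
Offset 14: leading byte 0xD4 = 11010100 → 2-byte char #6 = D4 87.
Leading byte 0xD4 = 11010100 matches 110xxxxx → 2-byte sequence.
Byte 1: 0xD4 = 11010100, payload 10100 (5 bits).
Byte 2: 0x87 = 10000111 (10xxxxxx ✓), payload 000111.
Concatenate: 10100000111 = 0x507 (11 bits → U+0507).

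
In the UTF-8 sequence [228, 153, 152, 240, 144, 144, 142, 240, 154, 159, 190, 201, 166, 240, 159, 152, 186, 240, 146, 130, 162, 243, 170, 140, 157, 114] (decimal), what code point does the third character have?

Offset 0: leading byte 0xE4 = 11100100 → 3-byte char #1 = E4 99 98.
Offset 3: leading byte 0xF0 = 11110000 → 4-byte char #2 = F0 90 90 8E.
Offset 7: leading byte 0xF0 = 11110000 → 4-byte char #3 = F0 9A 9F BE.
Leading byte 0xF0 = 11110000 matches 11110xxx → 4-byte sequence.
Byte 1: 0xF0 = 11110000, payload 000 (3 bits).
Byte 2: 0x9A = 10011010 (10xxxxxx ✓), payload 011010.
Byte 3: 0x9F = 10011111 (10xxxxxx ✓), payload 011111.
Byte 4: 0xBE = 10111110 (10xxxxxx ✓), payload 111110.
Concatenate: 000011010011111111110 = 0x1A7FE (21 bits → U+1A7FE).

U+1A7FE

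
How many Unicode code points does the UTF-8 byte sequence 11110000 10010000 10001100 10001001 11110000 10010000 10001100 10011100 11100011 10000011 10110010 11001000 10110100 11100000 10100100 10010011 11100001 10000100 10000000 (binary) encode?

6

Byte at offset 0: 0xF0 = 11110000 → 4-byte char (#1). Advance 4.
Byte at offset 4: 0xF0 = 11110000 → 4-byte char (#2). Advance 4.
Byte at offset 8: 0xE3 = 11100011 → 3-byte char (#3). Advance 3.
Byte at offset 11: 0xC8 = 11001000 → 2-byte char (#4). Advance 2.
Byte at offset 13: 0xE0 = 11100000 → 3-byte char (#5). Advance 3.
Byte at offset 16: 0xE1 = 11100001 → 3-byte char (#6). Advance 3.
Reached end at offset 19 after 6 code points.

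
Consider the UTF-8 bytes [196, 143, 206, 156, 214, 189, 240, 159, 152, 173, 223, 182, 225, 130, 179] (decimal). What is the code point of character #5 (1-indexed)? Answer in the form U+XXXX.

Offset 0: leading byte 0xC4 = 11000100 → 2-byte char #1 = C4 8F.
Offset 2: leading byte 0xCE = 11001110 → 2-byte char #2 = CE 9C.
Offset 4: leading byte 0xD6 = 11010110 → 2-byte char #3 = D6 BD.
Offset 6: leading byte 0xF0 = 11110000 → 4-byte char #4 = F0 9F 98 AD.
Offset 10: leading byte 0xDF = 11011111 → 2-byte char #5 = DF B6.
Leading byte 0xDF = 11011111 matches 110xxxxx → 2-byte sequence.
Byte 1: 0xDF = 11011111, payload 11111 (5 bits).
Byte 2: 0xB6 = 10110110 (10xxxxxx ✓), payload 110110.
Concatenate: 11111110110 = 0x7F6 (11 bits → U+07F6).

U+07F6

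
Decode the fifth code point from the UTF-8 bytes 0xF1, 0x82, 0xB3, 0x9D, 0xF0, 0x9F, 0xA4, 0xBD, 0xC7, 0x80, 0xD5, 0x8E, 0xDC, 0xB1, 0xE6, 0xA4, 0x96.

U+0731

Offset 0: leading byte 0xF1 = 11110001 → 4-byte char #1 = F1 82 B3 9D.
Offset 4: leading byte 0xF0 = 11110000 → 4-byte char #2 = F0 9F A4 BD.
Offset 8: leading byte 0xC7 = 11000111 → 2-byte char #3 = C7 80.
Offset 10: leading byte 0xD5 = 11010101 → 2-byte char #4 = D5 8E.
Offset 12: leading byte 0xDC = 11011100 → 2-byte char #5 = DC B1.
Leading byte 0xDC = 11011100 matches 110xxxxx → 2-byte sequence.
Byte 1: 0xDC = 11011100, payload 11100 (5 bits).
Byte 2: 0xB1 = 10110001 (10xxxxxx ✓), payload 110001.
Concatenate: 11100110001 = 0x731 (11 bits → U+0731).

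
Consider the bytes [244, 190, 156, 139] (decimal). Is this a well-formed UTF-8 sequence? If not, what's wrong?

Leading byte 0xF4 = 11110100 → 4-byte form.
Payload = 0x13E70B, which exceeds U+10FFFF, the maximum Unicode code point. (Leading bytes F5–FF, or F4 followed by ≥ 0x90, are invalid.)

invalid (encodes a value above U+10FFFF)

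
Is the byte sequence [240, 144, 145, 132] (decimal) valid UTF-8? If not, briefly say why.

valid

Leading byte 0xF0 = 11110000 → 4-byte form.
Continuation bytes 0x90=10010000, 0x91=10010001, 0x84=10000100 all match 10xxxxxx.
Decoded value 0x10444 is ≥ 0x10000 (shortest form) and not a surrogate.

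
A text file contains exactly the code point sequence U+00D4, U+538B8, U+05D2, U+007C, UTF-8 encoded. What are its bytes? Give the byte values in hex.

C3 94 F1 93 A2 B8 D7 92 7C

U+00D4: 2-byte form → C3 94.
U+538B8: 4-byte form → F1 93 A2 B8.
U+05D2: 2-byte form → D7 92.
U+007C: 1-byte form → 7C.
Concatenated (9 bytes): C3 94 F1 93 A2 B8 D7 92 7C.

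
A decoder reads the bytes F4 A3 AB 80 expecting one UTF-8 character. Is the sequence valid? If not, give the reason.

invalid (encodes a value above U+10FFFF)

Leading byte 0xF4 = 11110100 → 4-byte form.
Payload = 0x123AC0, which exceeds U+10FFFF, the maximum Unicode code point. (Leading bytes F5–FF, or F4 followed by ≥ 0x90, are invalid.)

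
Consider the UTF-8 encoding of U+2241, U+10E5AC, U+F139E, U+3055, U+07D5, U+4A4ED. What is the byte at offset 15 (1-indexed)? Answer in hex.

0xDF

1-indexed offset 15 is 0-indexed offset 14.
U+2241 → 3-byte form E2 89 81 at offsets 0–2.
U+10E5AC → 4-byte form F4 8E 96 AC at offsets 3–6.
U+F139E → 4-byte form F3 B1 8E 9E at offsets 7–10.
U+3055 → 3-byte form E3 81 95 at offsets 11–13.
U+07D5 → 2-byte form DF 95 at offsets 14–15.
Offset 14 falls in char 5's range; it's byte 1 of DF 95 = 0xDF.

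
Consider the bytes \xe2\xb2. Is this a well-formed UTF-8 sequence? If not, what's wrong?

Leading byte 0xE2 = 11100010 → 3-byte form, but only 2 bytes are present.

invalid (sequence truncated)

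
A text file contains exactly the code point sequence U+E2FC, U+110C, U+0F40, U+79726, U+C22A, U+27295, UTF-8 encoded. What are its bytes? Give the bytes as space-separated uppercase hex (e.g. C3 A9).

U+E2FC: 3-byte form → EE 8B BC.
U+110C: 3-byte form → E1 84 8C.
U+0F40: 3-byte form → E0 BD 80.
U+79726: 4-byte form → F1 B9 9C A6.
U+C22A: 3-byte form → EC 88 AA.
U+27295: 4-byte form → F0 A7 8A 95.
Concatenated (20 bytes): EE 8B BC E1 84 8C E0 BD 80 F1 B9 9C A6 EC 88 AA F0 A7 8A 95.

EE 8B BC E1 84 8C E0 BD 80 F1 B9 9C A6 EC 88 AA F0 A7 8A 95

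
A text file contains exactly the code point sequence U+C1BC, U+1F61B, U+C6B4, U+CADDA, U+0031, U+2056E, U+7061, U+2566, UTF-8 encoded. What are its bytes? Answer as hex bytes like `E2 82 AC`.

EC 86 BC F0 9F 98 9B EC 9A B4 F3 8A B7 9A 31 F0 A0 95 AE E7 81 A1 E2 95 A6

U+C1BC: 3-byte form → EC 86 BC.
U+1F61B: 4-byte form → F0 9F 98 9B.
U+C6B4: 3-byte form → EC 9A B4.
U+CADDA: 4-byte form → F3 8A B7 9A.
U+0031: 1-byte form → 31.
U+2056E: 4-byte form → F0 A0 95 AE.
U+7061: 3-byte form → E7 81 A1.
U+2566: 3-byte form → E2 95 A6.
Concatenated (25 bytes): EC 86 BC F0 9F 98 9B EC 9A B4 F3 8A B7 9A 31 F0 A0 95 AE E7 81 A1 E2 95 A6.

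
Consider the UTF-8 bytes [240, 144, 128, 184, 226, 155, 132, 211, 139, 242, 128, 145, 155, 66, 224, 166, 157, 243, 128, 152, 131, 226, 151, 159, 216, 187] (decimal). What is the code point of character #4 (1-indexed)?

U+8045B

Offset 0: leading byte 0xF0 = 11110000 → 4-byte char #1 = F0 90 80 B8.
Offset 4: leading byte 0xE2 = 11100010 → 3-byte char #2 = E2 9B 84.
Offset 7: leading byte 0xD3 = 11010011 → 2-byte char #3 = D3 8B.
Offset 9: leading byte 0xF2 = 11110010 → 4-byte char #4 = F2 80 91 9B.
Leading byte 0xF2 = 11110010 matches 11110xxx → 4-byte sequence.
Byte 1: 0xF2 = 11110010, payload 010 (3 bits).
Byte 2: 0x80 = 10000000 (10xxxxxx ✓), payload 000000.
Byte 3: 0x91 = 10010001 (10xxxxxx ✓), payload 010001.
Byte 4: 0x9B = 10011011 (10xxxxxx ✓), payload 011011.
Concatenate: 010000000010001011011 = 0x8045B (21 bits → U+8045B).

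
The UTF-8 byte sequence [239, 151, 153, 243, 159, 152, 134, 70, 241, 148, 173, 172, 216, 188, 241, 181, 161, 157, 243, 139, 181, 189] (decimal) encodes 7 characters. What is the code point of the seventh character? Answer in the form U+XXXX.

Offset 0: leading byte 0xEF = 11101111 → 3-byte char #1 = EF 97 99.
Offset 3: leading byte 0xF3 = 11110011 → 4-byte char #2 = F3 9F 98 86.
Offset 7: leading byte 0x46 = 01000110 → 1-byte char #3 = 46.
Offset 8: leading byte 0xF1 = 11110001 → 4-byte char #4 = F1 94 AD AC.
Offset 12: leading byte 0xD8 = 11011000 → 2-byte char #5 = D8 BC.
Offset 14: leading byte 0xF1 = 11110001 → 4-byte char #6 = F1 B5 A1 9D.
Offset 18: leading byte 0xF3 = 11110011 → 4-byte char #7 = F3 8B B5 BD.
Leading byte 0xF3 = 11110011 matches 11110xxx → 4-byte sequence.
Byte 1: 0xF3 = 11110011, payload 011 (3 bits).
Byte 2: 0x8B = 10001011 (10xxxxxx ✓), payload 001011.
Byte 3: 0xB5 = 10110101 (10xxxxxx ✓), payload 110101.
Byte 4: 0xBD = 10111101 (10xxxxxx ✓), payload 111101.
Concatenate: 011001011110101111101 = 0xCBD7D (21 bits → U+CBD7D).

U+CBD7D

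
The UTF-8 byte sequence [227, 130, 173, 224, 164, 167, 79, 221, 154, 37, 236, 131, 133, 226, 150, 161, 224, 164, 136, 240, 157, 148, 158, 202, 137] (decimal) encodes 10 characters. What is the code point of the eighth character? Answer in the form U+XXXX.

U+0908

Offset 0: leading byte 0xE3 = 11100011 → 3-byte char #1 = E3 82 AD.
Offset 3: leading byte 0xE0 = 11100000 → 3-byte char #2 = E0 A4 A7.
Offset 6: leading byte 0x4F = 01001111 → 1-byte char #3 = 4F.
Offset 7: leading byte 0xDD = 11011101 → 2-byte char #4 = DD 9A.
Offset 9: leading byte 0x25 = 00100101 → 1-byte char #5 = 25.
Offset 10: leading byte 0xEC = 11101100 → 3-byte char #6 = EC 83 85.
Offset 13: leading byte 0xE2 = 11100010 → 3-byte char #7 = E2 96 A1.
Offset 16: leading byte 0xE0 = 11100000 → 3-byte char #8 = E0 A4 88.
Leading byte 0xE0 = 11100000 matches 1110xxxx → 3-byte sequence.
Byte 1: 0xE0 = 11100000, payload 0000 (4 bits).
Byte 2: 0xA4 = 10100100 (10xxxxxx ✓), payload 100100.
Byte 3: 0x88 = 10001000 (10xxxxxx ✓), payload 001000.
Concatenate: 0000100100001000 = 0x908 (16 bits → U+0908).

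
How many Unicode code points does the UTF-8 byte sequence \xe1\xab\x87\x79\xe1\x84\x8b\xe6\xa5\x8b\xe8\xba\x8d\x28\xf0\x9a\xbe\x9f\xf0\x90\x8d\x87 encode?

Byte at offset 0: 0xE1 = 11100001 → 3-byte char (#1). Advance 3.
Byte at offset 3: 0x79 = 01111001 → 1-byte char (#2). Advance 1.
Byte at offset 4: 0xE1 = 11100001 → 3-byte char (#3). Advance 3.
Byte at offset 7: 0xE6 = 11100110 → 3-byte char (#4). Advance 3.
Byte at offset 10: 0xE8 = 11101000 → 3-byte char (#5). Advance 3.
Byte at offset 13: 0x28 = 00101000 → 1-byte char (#6). Advance 1.
Byte at offset 14: 0xF0 = 11110000 → 4-byte char (#7). Advance 4.
Byte at offset 18: 0xF0 = 11110000 → 4-byte char (#8). Advance 4.
Reached end at offset 22 after 8 code points.

8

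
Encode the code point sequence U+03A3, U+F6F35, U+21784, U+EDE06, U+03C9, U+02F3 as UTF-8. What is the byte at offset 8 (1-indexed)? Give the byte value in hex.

0xA1

1-indexed offset 8 is 0-indexed offset 7.
U+03A3 → 2-byte form CE A3 at offsets 0–1.
U+F6F35 → 4-byte form F3 B6 BC B5 at offsets 2–5.
U+21784 → 4-byte form F0 A1 9E 84 at offsets 6–9.
Offset 7 falls in char 3's range; it's byte 2 of F0 A1 9E 84 = 0xA1.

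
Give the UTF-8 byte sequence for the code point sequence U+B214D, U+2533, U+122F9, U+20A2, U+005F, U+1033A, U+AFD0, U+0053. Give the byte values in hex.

U+B214D: 4-byte form → F2 B2 85 8D.
U+2533: 3-byte form → E2 94 B3.
U+122F9: 4-byte form → F0 92 8B B9.
U+20A2: 3-byte form → E2 82 A2.
U+005F: 1-byte form → 5F.
U+1033A: 4-byte form → F0 90 8C BA.
U+AFD0: 3-byte form → EA BF 90.
U+0053: 1-byte form → 53.
Concatenated (23 bytes): F2 B2 85 8D E2 94 B3 F0 92 8B B9 E2 82 A2 5F F0 90 8C BA EA BF 90 53.

F2 B2 85 8D E2 94 B3 F0 92 8B B9 E2 82 A2 5F F0 90 8C BA EA BF 90 53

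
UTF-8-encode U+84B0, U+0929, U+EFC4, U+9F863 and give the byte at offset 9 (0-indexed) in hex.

0xF2

U+84B0 → 3-byte form E8 92 B0 at offsets 0–2.
U+0929 → 3-byte form E0 A4 A9 at offsets 3–5.
U+EFC4 → 3-byte form EE BF 84 at offsets 6–8.
U+9F863 → 4-byte form F2 9F A1 A3 at offsets 9–12.
Offset 9 falls in char 4's range; it's byte 1 of F2 9F A1 A3 = 0xF2.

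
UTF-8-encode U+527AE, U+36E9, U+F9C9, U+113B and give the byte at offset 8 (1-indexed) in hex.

0xEF

1-indexed offset 8 is 0-indexed offset 7.
U+527AE → 4-byte form F1 92 9E AE at offsets 0–3.
U+36E9 → 3-byte form E3 9B A9 at offsets 4–6.
U+F9C9 → 3-byte form EF A7 89 at offsets 7–9.
Offset 7 falls in char 3's range; it's byte 1 of EF A7 89 = 0xEF.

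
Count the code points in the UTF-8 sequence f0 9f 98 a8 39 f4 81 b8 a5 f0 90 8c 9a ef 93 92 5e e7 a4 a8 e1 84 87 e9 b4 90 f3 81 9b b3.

Byte at offset 0: 0xF0 = 11110000 → 4-byte char (#1). Advance 4.
Byte at offset 4: 0x39 = 00111001 → 1-byte char (#2). Advance 1.
Byte at offset 5: 0xF4 = 11110100 → 4-byte char (#3). Advance 4.
Byte at offset 9: 0xF0 = 11110000 → 4-byte char (#4). Advance 4.
Byte at offset 13: 0xEF = 11101111 → 3-byte char (#5). Advance 3.
Byte at offset 16: 0x5E = 01011110 → 1-byte char (#6). Advance 1.
Byte at offset 17: 0xE7 = 11100111 → 3-byte char (#7). Advance 3.
Byte at offset 20: 0xE1 = 11100001 → 3-byte char (#8). Advance 3.
Byte at offset 23: 0xE9 = 11101001 → 3-byte char (#9). Advance 3.
Byte at offset 26: 0xF3 = 11110011 → 4-byte char (#10). Advance 4.
Reached end at offset 30 after 10 code points.

10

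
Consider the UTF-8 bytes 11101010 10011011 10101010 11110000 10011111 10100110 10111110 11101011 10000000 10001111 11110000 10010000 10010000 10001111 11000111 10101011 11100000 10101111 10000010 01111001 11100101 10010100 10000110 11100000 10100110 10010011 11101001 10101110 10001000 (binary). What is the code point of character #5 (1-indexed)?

U+01EB

Offset 0: leading byte 0xEA = 11101010 → 3-byte char #1 = EA 9B AA.
Offset 3: leading byte 0xF0 = 11110000 → 4-byte char #2 = F0 9F A6 BE.
Offset 7: leading byte 0xEB = 11101011 → 3-byte char #3 = EB 80 8F.
Offset 10: leading byte 0xF0 = 11110000 → 4-byte char #4 = F0 90 90 8F.
Offset 14: leading byte 0xC7 = 11000111 → 2-byte char #5 = C7 AB.
Leading byte 0xC7 = 11000111 matches 110xxxxx → 2-byte sequence.
Byte 1: 0xC7 = 11000111, payload 00111 (5 bits).
Byte 2: 0xAB = 10101011 (10xxxxxx ✓), payload 101011.
Concatenate: 00111101011 = 0x1EB (11 bits → U+01EB).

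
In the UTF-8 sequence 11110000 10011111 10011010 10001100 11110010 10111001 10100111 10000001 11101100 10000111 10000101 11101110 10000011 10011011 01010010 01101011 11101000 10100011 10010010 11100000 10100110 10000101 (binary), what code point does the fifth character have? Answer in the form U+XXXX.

U+0052

Offset 0: leading byte 0xF0 = 11110000 → 4-byte char #1 = F0 9F 9A 8C.
Offset 4: leading byte 0xF2 = 11110010 → 4-byte char #2 = F2 B9 A7 81.
Offset 8: leading byte 0xEC = 11101100 → 3-byte char #3 = EC 87 85.
Offset 11: leading byte 0xEE = 11101110 → 3-byte char #4 = EE 83 9B.
Offset 14: leading byte 0x52 = 01010010 → 1-byte char #5 = 52.
Leading byte 0x52 = 01010010 matches 0xxxxxxx → 1-byte sequence.
Byte 1: 0x52 = 01010010, payload 1010010 (7 bits).
Concatenate: 1010010 = 0x52 (7 bits → U+0052).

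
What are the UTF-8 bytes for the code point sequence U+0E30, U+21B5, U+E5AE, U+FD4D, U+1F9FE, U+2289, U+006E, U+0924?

U+0E30: 3-byte form → E0 B8 B0.
U+21B5: 3-byte form → E2 86 B5.
U+E5AE: 3-byte form → EE 96 AE.
U+FD4D: 3-byte form → EF B5 8D.
U+1F9FE: 4-byte form → F0 9F A7 BE.
U+2289: 3-byte form → E2 8A 89.
U+006E: 1-byte form → 6E.
U+0924: 3-byte form → E0 A4 A4.
Concatenated (23 bytes): E0 B8 B0 E2 86 B5 EE 96 AE EF B5 8D F0 9F A7 BE E2 8A 89 6E E0 A4 A4.

E0 B8 B0 E2 86 B5 EE 96 AE EF B5 8D F0 9F A7 BE E2 8A 89 6E E0 A4 A4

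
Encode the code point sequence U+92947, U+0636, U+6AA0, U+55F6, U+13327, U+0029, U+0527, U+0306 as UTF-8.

F2 92 A5 87 D8 B6 E6 AA A0 E5 97 B6 F0 93 8C A7 29 D4 A7 CC 86

U+92947: 4-byte form → F2 92 A5 87.
U+0636: 2-byte form → D8 B6.
U+6AA0: 3-byte form → E6 AA A0.
U+55F6: 3-byte form → E5 97 B6.
U+13327: 4-byte form → F0 93 8C A7.
U+0029: 1-byte form → 29.
U+0527: 2-byte form → D4 A7.
U+0306: 2-byte form → CC 86.
Concatenated (21 bytes): F2 92 A5 87 D8 B6 E6 AA A0 E5 97 B6 F0 93 8C A7 29 D4 A7 CC 86.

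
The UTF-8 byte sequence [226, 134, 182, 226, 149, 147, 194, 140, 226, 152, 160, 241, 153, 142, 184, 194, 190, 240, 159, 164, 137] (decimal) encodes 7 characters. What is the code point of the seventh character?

Offset 0: leading byte 0xE2 = 11100010 → 3-byte char #1 = E2 86 B6.
Offset 3: leading byte 0xE2 = 11100010 → 3-byte char #2 = E2 95 93.
Offset 6: leading byte 0xC2 = 11000010 → 2-byte char #3 = C2 8C.
Offset 8: leading byte 0xE2 = 11100010 → 3-byte char #4 = E2 98 A0.
Offset 11: leading byte 0xF1 = 11110001 → 4-byte char #5 = F1 99 8E B8.
Offset 15: leading byte 0xC2 = 11000010 → 2-byte char #6 = C2 BE.
Offset 17: leading byte 0xF0 = 11110000 → 4-byte char #7 = F0 9F A4 89.
Leading byte 0xF0 = 11110000 matches 11110xxx → 4-byte sequence.
Byte 1: 0xF0 = 11110000, payload 000 (3 bits).
Byte 2: 0x9F = 10011111 (10xxxxxx ✓), payload 011111.
Byte 3: 0xA4 = 10100100 (10xxxxxx ✓), payload 100100.
Byte 4: 0x89 = 10001001 (10xxxxxx ✓), payload 001001.
Concatenate: 000011111100100001001 = 0x1F909 (21 bits → U+1F909).

U+1F909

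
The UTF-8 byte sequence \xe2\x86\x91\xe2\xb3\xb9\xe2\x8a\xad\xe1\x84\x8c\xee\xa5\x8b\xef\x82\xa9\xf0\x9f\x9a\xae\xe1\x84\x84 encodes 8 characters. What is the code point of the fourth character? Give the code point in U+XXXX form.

U+110C

Offset 0: leading byte 0xE2 = 11100010 → 3-byte char #1 = E2 86 91.
Offset 3: leading byte 0xE2 = 11100010 → 3-byte char #2 = E2 B3 B9.
Offset 6: leading byte 0xE2 = 11100010 → 3-byte char #3 = E2 8A AD.
Offset 9: leading byte 0xE1 = 11100001 → 3-byte char #4 = E1 84 8C.
Leading byte 0xE1 = 11100001 matches 1110xxxx → 3-byte sequence.
Byte 1: 0xE1 = 11100001, payload 0001 (4 bits).
Byte 2: 0x84 = 10000100 (10xxxxxx ✓), payload 000100.
Byte 3: 0x8C = 10001100 (10xxxxxx ✓), payload 001100.
Concatenate: 0001000100001100 = 0x110C (16 bits → U+110C).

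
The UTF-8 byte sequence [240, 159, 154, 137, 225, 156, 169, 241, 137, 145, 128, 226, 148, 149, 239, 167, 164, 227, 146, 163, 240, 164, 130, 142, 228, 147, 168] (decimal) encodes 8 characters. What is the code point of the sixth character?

Offset 0: leading byte 0xF0 = 11110000 → 4-byte char #1 = F0 9F 9A 89.
Offset 4: leading byte 0xE1 = 11100001 → 3-byte char #2 = E1 9C A9.
Offset 7: leading byte 0xF1 = 11110001 → 4-byte char #3 = F1 89 91 80.
Offset 11: leading byte 0xE2 = 11100010 → 3-byte char #4 = E2 94 95.
Offset 14: leading byte 0xEF = 11101111 → 3-byte char #5 = EF A7 A4.
Offset 17: leading byte 0xE3 = 11100011 → 3-byte char #6 = E3 92 A3.
Leading byte 0xE3 = 11100011 matches 1110xxxx → 3-byte sequence.
Byte 1: 0xE3 = 11100011, payload 0011 (4 bits).
Byte 2: 0x92 = 10010010 (10xxxxxx ✓), payload 010010.
Byte 3: 0xA3 = 10100011 (10xxxxxx ✓), payload 100011.
Concatenate: 0011010010100011 = 0x34A3 (16 bits → U+34A3).

U+34A3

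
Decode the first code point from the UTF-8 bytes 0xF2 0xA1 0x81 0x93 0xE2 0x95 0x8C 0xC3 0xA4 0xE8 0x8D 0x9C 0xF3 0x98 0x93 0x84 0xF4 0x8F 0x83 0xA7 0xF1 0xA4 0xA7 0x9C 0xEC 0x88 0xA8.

Offset 0: leading byte 0xF2 = 11110010 → 4-byte char #1 = F2 A1 81 93.
Leading byte 0xF2 = 11110010 matches 11110xxx → 4-byte sequence.
Byte 1: 0xF2 = 11110010, payload 010 (3 bits).
Byte 2: 0xA1 = 10100001 (10xxxxxx ✓), payload 100001.
Byte 3: 0x81 = 10000001 (10xxxxxx ✓), payload 000001.
Byte 4: 0x93 = 10010011 (10xxxxxx ✓), payload 010011.
Concatenate: 010100001000001010011 = 0xA1053 (21 bits → U+A1053).

U+A1053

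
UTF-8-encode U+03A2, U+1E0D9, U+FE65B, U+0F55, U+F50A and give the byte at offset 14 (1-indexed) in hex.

1-indexed offset 14 is 0-indexed offset 13.
U+03A2 → 2-byte form CE A2 at offsets 0–1.
U+1E0D9 → 4-byte form F0 9E 83 99 at offsets 2–5.
U+FE65B → 4-byte form F3 BE 99 9B at offsets 6–9.
U+0F55 → 3-byte form E0 BD 95 at offsets 10–12.
U+F50A → 3-byte form EF 94 8A at offsets 13–15.
Offset 13 falls in char 5's range; it's byte 1 of EF 94 8A = 0xEF.

0xEF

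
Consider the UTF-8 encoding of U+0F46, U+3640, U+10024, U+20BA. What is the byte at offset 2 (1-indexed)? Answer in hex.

1-indexed offset 2 is 0-indexed offset 1.
U+0F46 → 3-byte form E0 BD 86 at offsets 0–2.
Offset 1 falls in char 1's range; it's byte 2 of E0 BD 86 = 0xBD.

0xBD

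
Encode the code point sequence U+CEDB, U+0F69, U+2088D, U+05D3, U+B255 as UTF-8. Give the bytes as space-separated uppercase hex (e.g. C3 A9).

EC BB 9B E0 BD A9 F0 A0 A2 8D D7 93 EB 89 95

U+CEDB: 3-byte form → EC BB 9B.
U+0F69: 3-byte form → E0 BD A9.
U+2088D: 4-byte form → F0 A0 A2 8D.
U+05D3: 2-byte form → D7 93.
U+B255: 3-byte form → EB 89 95.
Concatenated (15 bytes): EC BB 9B E0 BD A9 F0 A0 A2 8D D7 93 EB 89 95.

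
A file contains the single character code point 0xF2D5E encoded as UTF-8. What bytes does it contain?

F3 B2 B5 9E

U+F2D5E = 0xF2D5E = 994654 decimal. In range U+10000–U+10FFFF → 4-byte form: 11110xxx 10xxxxxx 10xxxxxx 10xxxxxx.
Binary (21 bits): 011110010110101011110.
Split 3+6+6+6: 011 | 110010 | 110101 | 011110.
Byte 1: 11110011 = 0xF3.
Byte 2: 10110010 = 0xB2.
Byte 3: 10110101 = 0xB5.
Byte 4: 10011110 = 0x9E.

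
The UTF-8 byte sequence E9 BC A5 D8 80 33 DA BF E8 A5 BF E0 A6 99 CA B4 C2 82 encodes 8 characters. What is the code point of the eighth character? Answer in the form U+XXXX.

U+0082

Offset 0: leading byte 0xE9 = 11101001 → 3-byte char #1 = E9 BC A5.
Offset 3: leading byte 0xD8 = 11011000 → 2-byte char #2 = D8 80.
Offset 5: leading byte 0x33 = 00110011 → 1-byte char #3 = 33.
Offset 6: leading byte 0xDA = 11011010 → 2-byte char #4 = DA BF.
Offset 8: leading byte 0xE8 = 11101000 → 3-byte char #5 = E8 A5 BF.
Offset 11: leading byte 0xE0 = 11100000 → 3-byte char #6 = E0 A6 99.
Offset 14: leading byte 0xCA = 11001010 → 2-byte char #7 = CA B4.
Offset 16: leading byte 0xC2 = 11000010 → 2-byte char #8 = C2 82.
Leading byte 0xC2 = 11000010 matches 110xxxxx → 2-byte sequence.
Byte 1: 0xC2 = 11000010, payload 00010 (5 bits).
Byte 2: 0x82 = 10000010 (10xxxxxx ✓), payload 000010.
Concatenate: 00010000010 = 0x82 (11 bits → U+0082).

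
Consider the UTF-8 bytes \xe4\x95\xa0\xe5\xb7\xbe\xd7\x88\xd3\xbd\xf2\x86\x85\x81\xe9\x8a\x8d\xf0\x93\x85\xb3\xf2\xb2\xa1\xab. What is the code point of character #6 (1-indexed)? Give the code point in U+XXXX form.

Offset 0: leading byte 0xE4 = 11100100 → 3-byte char #1 = E4 95 A0.
Offset 3: leading byte 0xE5 = 11100101 → 3-byte char #2 = E5 B7 BE.
Offset 6: leading byte 0xD7 = 11010111 → 2-byte char #3 = D7 88.
Offset 8: leading byte 0xD3 = 11010011 → 2-byte char #4 = D3 BD.
Offset 10: leading byte 0xF2 = 11110010 → 4-byte char #5 = F2 86 85 81.
Offset 14: leading byte 0xE9 = 11101001 → 3-byte char #6 = E9 8A 8D.
Leading byte 0xE9 = 11101001 matches 1110xxxx → 3-byte sequence.
Byte 1: 0xE9 = 11101001, payload 1001 (4 bits).
Byte 2: 0x8A = 10001010 (10xxxxxx ✓), payload 001010.
Byte 3: 0x8D = 10001101 (10xxxxxx ✓), payload 001101.
Concatenate: 1001001010001101 = 0x928D (16 bits → U+928D).

U+928D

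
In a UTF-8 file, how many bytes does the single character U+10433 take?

U+10433 = 0x10433. UTF-8 uses 1 byte below 0x80, 2 below 0x800, 3 below 0x10000, 4 up to 0x10FFFF. 0x10433 is in U+10000–U+10FFFF → 4 bytes.

4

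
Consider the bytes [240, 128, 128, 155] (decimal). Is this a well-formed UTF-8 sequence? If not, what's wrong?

Leading byte 0xF0 = 11110000 → 4-byte form.
Continuation bytes all match 10xxxxxx. Payload decodes to 0x1B.
But 0x1B < 0x10000, the minimum for a 4-byte sequence — this is an overlong encoding.

invalid (overlong encoding)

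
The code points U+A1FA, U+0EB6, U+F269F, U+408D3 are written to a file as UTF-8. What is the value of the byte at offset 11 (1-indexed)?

1-indexed offset 11 is 0-indexed offset 10.
U+A1FA → 3-byte form EA 87 BA at offsets 0–2.
U+0EB6 → 3-byte form E0 BA B6 at offsets 3–5.
U+F269F → 4-byte form F3 B2 9A 9F at offsets 6–9.
U+408D3 → 4-byte form F1 80 A3 93 at offsets 10–13.
Offset 10 falls in char 4's range; it's byte 1 of F1 80 A3 93 = 0xF1.

0xF1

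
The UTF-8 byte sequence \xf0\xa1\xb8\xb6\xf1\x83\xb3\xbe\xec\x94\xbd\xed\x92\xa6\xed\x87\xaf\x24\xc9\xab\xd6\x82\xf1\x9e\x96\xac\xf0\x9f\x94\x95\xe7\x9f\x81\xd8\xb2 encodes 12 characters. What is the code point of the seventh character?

U+026B

Offset 0: leading byte 0xF0 = 11110000 → 4-byte char #1 = F0 A1 B8 B6.
Offset 4: leading byte 0xF1 = 11110001 → 4-byte char #2 = F1 83 B3 BE.
Offset 8: leading byte 0xEC = 11101100 → 3-byte char #3 = EC 94 BD.
Offset 11: leading byte 0xED = 11101101 → 3-byte char #4 = ED 92 A6.
Offset 14: leading byte 0xED = 11101101 → 3-byte char #5 = ED 87 AF.
Offset 17: leading byte 0x24 = 00100100 → 1-byte char #6 = 24.
Offset 18: leading byte 0xC9 = 11001001 → 2-byte char #7 = C9 AB.
Leading byte 0xC9 = 11001001 matches 110xxxxx → 2-byte sequence.
Byte 1: 0xC9 = 11001001, payload 01001 (5 bits).
Byte 2: 0xAB = 10101011 (10xxxxxx ✓), payload 101011.
Concatenate: 01001101011 = 0x26B (11 bits → U+026B).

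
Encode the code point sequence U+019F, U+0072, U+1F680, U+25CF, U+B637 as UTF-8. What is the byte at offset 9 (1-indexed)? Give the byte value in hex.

1-indexed offset 9 is 0-indexed offset 8.
U+019F → 2-byte form C6 9F at offsets 0–1.
U+0072 → 1-byte form 72 at offsets 2–2.
U+1F680 → 4-byte form F0 9F 9A 80 at offsets 3–6.
U+25CF → 3-byte form E2 97 8F at offsets 7–9.
Offset 8 falls in char 4's range; it's byte 2 of E2 97 8F = 0x97.

0x97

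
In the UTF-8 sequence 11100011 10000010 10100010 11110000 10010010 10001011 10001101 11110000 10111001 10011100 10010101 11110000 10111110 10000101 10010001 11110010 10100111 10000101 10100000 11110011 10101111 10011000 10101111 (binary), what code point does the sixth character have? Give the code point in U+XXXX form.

Offset 0: leading byte 0xE3 = 11100011 → 3-byte char #1 = E3 82 A2.
Offset 3: leading byte 0xF0 = 11110000 → 4-byte char #2 = F0 92 8B 8D.
Offset 7: leading byte 0xF0 = 11110000 → 4-byte char #3 = F0 B9 9C 95.
Offset 11: leading byte 0xF0 = 11110000 → 4-byte char #4 = F0 BE 85 91.
Offset 15: leading byte 0xF2 = 11110010 → 4-byte char #5 = F2 A7 85 A0.
Offset 19: leading byte 0xF3 = 11110011 → 4-byte char #6 = F3 AF 98 AF.
Leading byte 0xF3 = 11110011 matches 11110xxx → 4-byte sequence.
Byte 1: 0xF3 = 11110011, payload 011 (3 bits).
Byte 2: 0xAF = 10101111 (10xxxxxx ✓), payload 101111.
Byte 3: 0x98 = 10011000 (10xxxxxx ✓), payload 011000.
Byte 4: 0xAF = 10101111 (10xxxxxx ✓), payload 101111.
Concatenate: 011101111011000101111 = 0xEF62F (21 bits → U+EF62F).

U+EF62F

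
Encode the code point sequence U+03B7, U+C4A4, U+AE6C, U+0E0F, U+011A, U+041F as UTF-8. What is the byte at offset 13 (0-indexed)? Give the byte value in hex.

U+03B7 → 2-byte form CE B7 at offsets 0–1.
U+C4A4 → 3-byte form EC 92 A4 at offsets 2–4.
U+AE6C → 3-byte form EA B9 AC at offsets 5–7.
U+0E0F → 3-byte form E0 B8 8F at offsets 8–10.
U+011A → 2-byte form C4 9A at offsets 11–12.
U+041F → 2-byte form D0 9F at offsets 13–14.
Offset 13 falls in char 6's range; it's byte 1 of D0 9F = 0xD0.

0xD0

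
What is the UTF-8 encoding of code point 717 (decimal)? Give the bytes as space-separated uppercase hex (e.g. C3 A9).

U+02CD = 0x2CD = 717 decimal. In range U+0080–U+07FF → 2-byte form: 110xxxxx 10xxxxxx.
Binary (11 bits): 01011001101.
Split 5+6: 01011 | 001101.
Byte 1: 11001011 = 0xCB.
Byte 2: 10001101 = 0x8D.

CB 8D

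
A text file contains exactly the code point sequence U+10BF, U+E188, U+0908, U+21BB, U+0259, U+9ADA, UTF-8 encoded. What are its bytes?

E1 82 BF EE 86 88 E0 A4 88 E2 86 BB C9 99 E9 AB 9A

U+10BF: 3-byte form → E1 82 BF.
U+E188: 3-byte form → EE 86 88.
U+0908: 3-byte form → E0 A4 88.
U+21BB: 3-byte form → E2 86 BB.
U+0259: 2-byte form → C9 99.
U+9ADA: 3-byte form → E9 AB 9A.
Concatenated (17 bytes): E1 82 BF EE 86 88 E0 A4 88 E2 86 BB C9 99 E9 AB 9A.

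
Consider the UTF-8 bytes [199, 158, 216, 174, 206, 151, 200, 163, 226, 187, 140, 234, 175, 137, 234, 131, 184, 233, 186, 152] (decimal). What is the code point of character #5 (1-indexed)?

Offset 0: leading byte 0xC7 = 11000111 → 2-byte char #1 = C7 9E.
Offset 2: leading byte 0xD8 = 11011000 → 2-byte char #2 = D8 AE.
Offset 4: leading byte 0xCE = 11001110 → 2-byte char #3 = CE 97.
Offset 6: leading byte 0xC8 = 11001000 → 2-byte char #4 = C8 A3.
Offset 8: leading byte 0xE2 = 11100010 → 3-byte char #5 = E2 BB 8C.
Leading byte 0xE2 = 11100010 matches 1110xxxx → 3-byte sequence.
Byte 1: 0xE2 = 11100010, payload 0010 (4 bits).
Byte 2: 0xBB = 10111011 (10xxxxxx ✓), payload 111011.
Byte 3: 0x8C = 10001100 (10xxxxxx ✓), payload 001100.
Concatenate: 0010111011001100 = 0x2ECC (16 bits → U+2ECC).

U+2ECC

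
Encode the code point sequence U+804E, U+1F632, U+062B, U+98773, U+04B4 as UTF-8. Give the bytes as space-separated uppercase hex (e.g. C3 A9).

U+804E: 3-byte form → E8 81 8E.
U+1F632: 4-byte form → F0 9F 98 B2.
U+062B: 2-byte form → D8 AB.
U+98773: 4-byte form → F2 98 9D B3.
U+04B4: 2-byte form → D2 B4.
Concatenated (15 bytes): E8 81 8E F0 9F 98 B2 D8 AB F2 98 9D B3 D2 B4.

E8 81 8E F0 9F 98 B2 D8 AB F2 98 9D B3 D2 B4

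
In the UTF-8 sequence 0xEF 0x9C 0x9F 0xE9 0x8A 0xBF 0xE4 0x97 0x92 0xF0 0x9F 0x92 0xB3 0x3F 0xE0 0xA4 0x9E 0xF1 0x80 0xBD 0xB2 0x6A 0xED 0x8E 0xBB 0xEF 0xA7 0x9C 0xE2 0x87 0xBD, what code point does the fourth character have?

U+1F4B3

Offset 0: leading byte 0xEF = 11101111 → 3-byte char #1 = EF 9C 9F.
Offset 3: leading byte 0xE9 = 11101001 → 3-byte char #2 = E9 8A BF.
Offset 6: leading byte 0xE4 = 11100100 → 3-byte char #3 = E4 97 92.
Offset 9: leading byte 0xF0 = 11110000 → 4-byte char #4 = F0 9F 92 B3.
Leading byte 0xF0 = 11110000 matches 11110xxx → 4-byte sequence.
Byte 1: 0xF0 = 11110000, payload 000 (3 bits).
Byte 2: 0x9F = 10011111 (10xxxxxx ✓), payload 011111.
Byte 3: 0x92 = 10010010 (10xxxxxx ✓), payload 010010.
Byte 4: 0xB3 = 10110011 (10xxxxxx ✓), payload 110011.
Concatenate: 000011111010010110011 = 0x1F4B3 (21 bits → U+1F4B3).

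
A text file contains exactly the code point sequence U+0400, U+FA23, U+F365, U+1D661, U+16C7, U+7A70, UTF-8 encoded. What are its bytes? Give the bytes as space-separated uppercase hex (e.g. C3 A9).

D0 80 EF A8 A3 EF 8D A5 F0 9D 99 A1 E1 9B 87 E7 A9 B0

U+0400: 2-byte form → D0 80.
U+FA23: 3-byte form → EF A8 A3.
U+F365: 3-byte form → EF 8D A5.
U+1D661: 4-byte form → F0 9D 99 A1.
U+16C7: 3-byte form → E1 9B 87.
U+7A70: 3-byte form → E7 A9 B0.
Concatenated (18 bytes): D0 80 EF A8 A3 EF 8D A5 F0 9D 99 A1 E1 9B 87 E7 A9 B0.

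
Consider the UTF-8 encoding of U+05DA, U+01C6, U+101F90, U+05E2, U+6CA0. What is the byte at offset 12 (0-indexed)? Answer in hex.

0xA0

U+05DA → 2-byte form D7 9A at offsets 0–1.
U+01C6 → 2-byte form C7 86 at offsets 2–3.
U+101F90 → 4-byte form F4 81 BE 90 at offsets 4–7.
U+05E2 → 2-byte form D7 A2 at offsets 8–9.
U+6CA0 → 3-byte form E6 B2 A0 at offsets 10–12.
Offset 12 falls in char 5's range; it's byte 3 of E6 B2 A0 = 0xA0.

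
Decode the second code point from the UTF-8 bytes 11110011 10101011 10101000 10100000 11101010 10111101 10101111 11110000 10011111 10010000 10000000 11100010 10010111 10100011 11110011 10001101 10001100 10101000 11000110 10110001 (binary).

Offset 0: leading byte 0xF3 = 11110011 → 4-byte char #1 = F3 AB A8 A0.
Offset 4: leading byte 0xEA = 11101010 → 3-byte char #2 = EA BD AF.
Leading byte 0xEA = 11101010 matches 1110xxxx → 3-byte sequence.
Byte 1: 0xEA = 11101010, payload 1010 (4 bits).
Byte 2: 0xBD = 10111101 (10xxxxxx ✓), payload 111101.
Byte 3: 0xAF = 10101111 (10xxxxxx ✓), payload 101111.
Concatenate: 1010111101101111 = 0xAF6F (16 bits → U+AF6F).

U+AF6F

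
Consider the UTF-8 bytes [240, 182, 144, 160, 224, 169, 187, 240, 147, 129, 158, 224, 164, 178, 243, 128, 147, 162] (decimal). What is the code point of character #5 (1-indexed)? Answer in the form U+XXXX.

Offset 0: leading byte 0xF0 = 11110000 → 4-byte char #1 = F0 B6 90 A0.
Offset 4: leading byte 0xE0 = 11100000 → 3-byte char #2 = E0 A9 BB.
Offset 7: leading byte 0xF0 = 11110000 → 4-byte char #3 = F0 93 81 9E.
Offset 11: leading byte 0xE0 = 11100000 → 3-byte char #4 = E0 A4 B2.
Offset 14: leading byte 0xF3 = 11110011 → 4-byte char #5 = F3 80 93 A2.
Leading byte 0xF3 = 11110011 matches 11110xxx → 4-byte sequence.
Byte 1: 0xF3 = 11110011, payload 011 (3 bits).
Byte 2: 0x80 = 10000000 (10xxxxxx ✓), payload 000000.
Byte 3: 0x93 = 10010011 (10xxxxxx ✓), payload 010011.
Byte 4: 0xA2 = 10100010 (10xxxxxx ✓), payload 100010.
Concatenate: 011000000010011100010 = 0xC04E2 (21 bits → U+C04E2).

U+C04E2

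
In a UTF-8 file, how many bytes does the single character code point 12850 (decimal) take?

U+3232 = 0x3232. UTF-8 uses 1 byte below 0x80, 2 below 0x800, 3 below 0x10000, 4 up to 0x10FFFF. 0x3232 is in U+0800–U+FFFF → 3 bytes.

3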